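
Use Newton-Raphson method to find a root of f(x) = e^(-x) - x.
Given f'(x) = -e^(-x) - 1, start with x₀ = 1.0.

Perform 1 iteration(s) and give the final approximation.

f(x) = e^(-x) - x
f'(x) = -e^(-x) - 1
x₀ = 1.0

Newton-Raphson formula: x_{n+1} = x_n - f(x_n)/f'(x_n)

Iteration 1:
  f(1.000000) = -0.632121
  f'(1.000000) = -1.367879
  x_1 = 1.000000 - (-0.632121)/(-1.367879) = 0.537883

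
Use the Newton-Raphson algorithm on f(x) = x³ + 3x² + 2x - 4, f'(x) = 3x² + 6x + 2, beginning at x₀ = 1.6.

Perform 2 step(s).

f(x) = x³ + 3x² + 2x - 4
f'(x) = 3x² + 6x + 2
x₀ = 1.6

Newton-Raphson formula: x_{n+1} = x_n - f(x_n)/f'(x_n)

Iteration 1:
  f(1.600000) = 10.976000
  f'(1.600000) = 19.280000
  x_1 = 1.600000 - 10.976000/19.280000 = 1.030705
Iteration 2:
  f(1.030705) = 2.343445
  f'(1.030705) = 11.371293
  x_2 = 1.030705 - 2.343445/11.371293 = 0.824621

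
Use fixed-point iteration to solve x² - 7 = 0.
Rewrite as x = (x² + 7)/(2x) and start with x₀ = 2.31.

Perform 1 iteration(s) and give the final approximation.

Equation: x² - 7 = 0
Fixed-point form: x = (x² + 7)/(2x)
x₀ = 2.31

x_1 = g(2.310000) = 2.670152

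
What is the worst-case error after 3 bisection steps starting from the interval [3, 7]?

Bisection error bound: |error| ≤ (b-a)/2^n
|error| ≤ (7 - 3)/2^3 = 4/2^3
|error| ≤ 0.5000000000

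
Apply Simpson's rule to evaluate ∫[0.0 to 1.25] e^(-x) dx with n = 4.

f(x) = e^(-x)
a = 0.0, b = 1.25, n = 4
h = (b - a)/n = 0.312500

Simpson's rule: (h/3)[f(x₀) + 4f(x₁) + 2f(x₂) + ... + f(xₙ)]

x_0 = 0.0000, f(x_0) = 1.000000, coefficient = 1
x_1 = 0.3125, f(x_1) = 0.731616, coefficient = 4
x_2 = 0.6250, f(x_2) = 0.535261, coefficient = 2
x_3 = 0.9375, f(x_3) = 0.391606, coefficient = 4
x_4 = 1.2500, f(x_4) = 0.286505, coefficient = 1

I ≈ (0.312500/3) × 6.849913 = 0.713533
Exact value: 0.713495
Error: 0.000037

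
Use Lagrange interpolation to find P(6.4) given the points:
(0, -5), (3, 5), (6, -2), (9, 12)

Lagrange interpolation formula:
P(x) = Σ yᵢ × Lᵢ(x)
where Lᵢ(x) = Π_{j≠i} (x - xⱼ)/(xᵢ - xⱼ)

L_0(6.4) = (6.4 - 3)/(0 - 3) × (6.4 - 6)/(0 - 6) × (6.4 - 9)/(0 - 9) = 0.021827
L_1(6.4) = (6.4 - 0)/(3 - 0) × (6.4 - 6)/(3 - 6) × (6.4 - 9)/(3 - 9) = -0.123259
L_2(6.4) = (6.4 - 0)/(6 - 0) × (6.4 - 3)/(6 - 3) × (6.4 - 9)/(6 - 9) = 1.047704
L_3(6.4) = (6.4 - 0)/(9 - 0) × (6.4 - 3)/(9 - 3) × (6.4 - 6)/(9 - 6) = 0.053728

P(6.4) = (-5)×L_0(6.4) + 5×L_1(6.4) + (-2)×L_2(6.4) + 12×L_3(6.4)
P(6.4) = -2.176099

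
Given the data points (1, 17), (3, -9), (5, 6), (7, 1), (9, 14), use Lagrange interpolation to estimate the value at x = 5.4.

Lagrange interpolation formula:
P(x) = Σ yᵢ × Lᵢ(x)
where Lᵢ(x) = Π_{j≠i} (x - xⱼ)/(xᵢ - xⱼ)

L_0(5.4) = (5.4 - 3)/(1 - 3) × (5.4 - 5)/(1 - 5) × (5.4 - 7)/(1 - 7) × (5.4 - 9)/(1 - 9) = 0.014400
L_1(5.4) = (5.4 - 1)/(3 - 1) × (5.4 - 5)/(3 - 5) × (5.4 - 7)/(3 - 7) × (5.4 - 9)/(3 - 9) = -0.105600
L_2(5.4) = (5.4 - 1)/(5 - 1) × (5.4 - 3)/(5 - 3) × (5.4 - 7)/(5 - 7) × (5.4 - 9)/(5 - 9) = 0.950400
L_3(5.4) = (5.4 - 1)/(7 - 1) × (5.4 - 3)/(7 - 3) × (5.4 - 5)/(7 - 5) × (5.4 - 9)/(7 - 9) = 0.158400
L_4(5.4) = (5.4 - 1)/(9 - 1) × (5.4 - 3)/(9 - 3) × (5.4 - 5)/(9 - 5) × (5.4 - 7)/(9 - 7) = -0.017600

P(5.4) = 17×L_0(5.4) + (-9)×L_1(5.4) + 6×L_2(5.4) + 1×L_3(5.4) + 14×L_4(5.4)
P(5.4) = 6.809600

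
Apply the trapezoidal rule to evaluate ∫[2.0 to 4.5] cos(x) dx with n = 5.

f(x) = cos(x)
a = 2.0, b = 4.5, n = 5
h = (b - a)/n = 0.500000

Trapezoidal rule: (h/2)[f(x₀) + 2f(x₁) + 2f(x₂) + ... + f(xₙ)]

x_0 = 2.0000, f(x_0) = -0.416147, coefficient = 1
x_1 = 2.5000, f(x_1) = -0.801144, coefficient = 2
x_2 = 3.0000, f(x_2) = -0.989992, coefficient = 2
x_3 = 3.5000, f(x_3) = -0.936457, coefficient = 2
x_4 = 4.0000, f(x_4) = -0.653644, coefficient = 2
x_5 = 4.5000, f(x_5) = -0.210796, coefficient = 1

I ≈ (0.500000/2) × -7.389415 = -1.847354
Exact value: -1.886828
Error: 0.039474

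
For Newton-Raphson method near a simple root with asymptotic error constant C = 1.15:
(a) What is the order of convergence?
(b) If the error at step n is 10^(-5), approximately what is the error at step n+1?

(a) Newton-Raphson has quadratic (order 2) convergence near simple roots.
    This means |e_{n+1}| ≈ C|e_n|².

(b) With |e_n| = 10^(-5) and C = 1.15:
    |e_{n+1}| ≈ 1.15 × (10^(-5))² = 1.15 × 10^(-10)

(a) 2 (quadratic); (b) |e_{n+1}| ≈ 1.150e-10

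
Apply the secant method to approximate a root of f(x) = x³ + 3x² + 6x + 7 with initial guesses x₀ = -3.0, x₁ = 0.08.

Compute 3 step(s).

f(x) = x³ + 3x² + 6x + 7
x₀ = -3.0, x₁ = 0.08

Secant formula: x_{n+1} = x_n - f(x_n)(x_n - x_{n-1})/(f(x_n) - f(x_{n-1}))

Iteration 1:
  f(-3.000000) = -11.000000
  f(0.080000) = 7.499712
  x_2 = 0.080000 - 7.499712×(0.080000 - (-3.000000))/(7.499712 - (-11.000000))
       = -1.168620
Iteration 2:
  f(0.080000) = 7.499712
  f(-1.168620) = 2.489345
  x_3 = -1.168620 - 2.489345×(-1.168620 - 0.080000)/(2.489345 - 7.499712)
       = -1.788983
Iteration 3:
  f(-1.168620) = 2.489345
  f(-1.788983) = 0.141913
  x_4 = -1.788983 - 0.141913×(-1.788983 - (-1.168620))/(0.141913 - 2.489345)
       = -1.826487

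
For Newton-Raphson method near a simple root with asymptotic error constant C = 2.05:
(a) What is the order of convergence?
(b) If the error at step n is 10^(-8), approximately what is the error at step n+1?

(a) Newton-Raphson has quadratic (order 2) convergence near simple roots.
    This means |e_{n+1}| ≈ C|e_n|².

(b) With |e_n| = 10^(-8) and C = 2.05:
    |e_{n+1}| ≈ 2.05 × (10^(-8))² = 2.05 × 10^(-16)

(a) 2 (quadratic); (b) |e_{n+1}| ≈ 2.050e-16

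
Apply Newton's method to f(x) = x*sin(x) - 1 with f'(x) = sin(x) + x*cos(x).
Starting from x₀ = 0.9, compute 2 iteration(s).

f(x) = x*sin(x) - 1
f'(x) = sin(x) + x*cos(x)
x₀ = 0.9

Newton-Raphson formula: x_{n+1} = x_n - f(x_n)/f'(x_n)

Iteration 1:
  f(0.900000) = -0.295006
  f'(0.900000) = 1.342776
  x_1 = 0.900000 - (-0.295006)/1.342776 = 1.119698
Iteration 2:
  f(1.119698) = 0.007694
  f'(1.119698) = 1.388106
  x_2 = 1.119698 - 0.007694/1.388106 = 1.114156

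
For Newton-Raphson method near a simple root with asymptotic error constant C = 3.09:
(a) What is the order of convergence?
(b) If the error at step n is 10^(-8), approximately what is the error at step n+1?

(a) Newton-Raphson has quadratic (order 2) convergence near simple roots.
    This means |e_{n+1}| ≈ C|e_n|².

(b) With |e_n| = 10^(-8) and C = 3.09:
    |e_{n+1}| ≈ 3.09 × (10^(-8))² = 3.09 × 10^(-16)

(a) 2 (quadratic); (b) |e_{n+1}| ≈ 3.090e-16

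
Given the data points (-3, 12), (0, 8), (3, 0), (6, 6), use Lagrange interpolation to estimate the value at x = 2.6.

Lagrange interpolation formula:
P(x) = Σ yᵢ × Lᵢ(x)
where Lᵢ(x) = Π_{j≠i} (x - xⱼ)/(xᵢ - xⱼ)

L_0(2.6) = (2.6 - 0)/(-3 - 0) × (2.6 - 3)/(-3 - 3) × (2.6 - 6)/(-3 - 6) = -0.021827
L_1(2.6) = (2.6 - (-3))/(0 - (-3)) × (2.6 - 3)/(0 - 3) × (2.6 - 6)/(0 - 6) = 0.141037
L_2(2.6) = (2.6 - (-3))/(3 - (-3)) × (2.6 - 0)/(3 - 0) × (2.6 - 6)/(3 - 6) = 0.916741
L_3(2.6) = (2.6 - (-3))/(6 - (-3)) × (2.6 - 0)/(6 - 0) × (2.6 - 3)/(6 - 3) = -0.035951

P(2.6) = 12×L_0(2.6) + 8×L_1(2.6) + 0×L_2(2.6) + 6×L_3(2.6)
P(2.6) = 0.650667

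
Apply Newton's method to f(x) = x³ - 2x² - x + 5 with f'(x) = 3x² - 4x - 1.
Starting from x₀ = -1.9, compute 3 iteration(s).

f(x) = x³ - 2x² - x + 5
f'(x) = 3x² - 4x - 1
x₀ = -1.9

Newton-Raphson formula: x_{n+1} = x_n - f(x_n)/f'(x_n)

Iteration 1:
  f(-1.900000) = -7.179000
  f'(-1.900000) = 17.430000
  x_1 = -1.900000 - (-7.179000)/17.430000 = -1.488124
Iteration 2:
  f(-1.488124) = -1.236371
  f'(-1.488124) = 11.596034
  x_2 = -1.488124 - (-1.236371)/11.596034 = -1.381504
Iteration 3:
  f(-1.381504) = -0.072274
  f'(-1.381504) = 10.251673
  x_3 = -1.381504 - (-0.072274)/10.251673 = -1.374454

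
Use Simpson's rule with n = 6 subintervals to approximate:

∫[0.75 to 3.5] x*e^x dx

f(x) = x*e^x
a = 0.75, b = 3.5, n = 6
h = (b - a)/n = 0.458333

Simpson's rule: (h/3)[f(x₀) + 4f(x₁) + 2f(x₂) + ... + f(xₙ)]

x_0 = 0.7500, f(x_0) = 1.587750, coefficient = 1
x_1 = 1.2083, f(x_1) = 4.045379, coefficient = 4
x_2 = 1.6667, f(x_2) = 8.824150, coefficient = 2
x_3 = 2.1250, f(x_3) = 17.792407, coefficient = 4
x_4 = 2.5833, f(x_4) = 34.206439, coefficient = 2
x_5 = 3.0417, f(x_5) = 63.692848, coefficient = 4
x_6 = 3.5000, f(x_6) = 115.904082, coefficient = 1

I ≈ (0.458333/3) × 545.675547 = 83.367097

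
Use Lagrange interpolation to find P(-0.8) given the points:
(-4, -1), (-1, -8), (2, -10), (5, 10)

Lagrange interpolation formula:
P(x) = Σ yᵢ × Lᵢ(x)
where Lᵢ(x) = Π_{j≠i} (x - xⱼ)/(xᵢ - xⱼ)

L_0(-0.8) = (-0.8 - (-1))/(-4 - (-1)) × (-0.8 - 2)/(-4 - 2) × (-0.8 - 5)/(-4 - 5) = -0.020049
L_1(-0.8) = (-0.8 - (-4))/(-1 - (-4)) × (-0.8 - 2)/(-1 - 2) × (-0.8 - 5)/(-1 - 5) = 0.962370
L_2(-0.8) = (-0.8 - (-4))/(2 - (-4)) × (-0.8 - (-1))/(2 - (-1)) × (-0.8 - 5)/(2 - 5) = 0.068741
L_3(-0.8) = (-0.8 - (-4))/(5 - (-4)) × (-0.8 - (-1))/(5 - (-1)) × (-0.8 - 2)/(5 - 2) = -0.011062

P(-0.8) = (-1)×L_0(-0.8) + (-8)×L_1(-0.8) + (-10)×L_2(-0.8) + 10×L_3(-0.8)
P(-0.8) = -8.476938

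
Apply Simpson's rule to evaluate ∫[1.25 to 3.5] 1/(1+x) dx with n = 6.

f(x) = 1/(1+x)
a = 1.25, b = 3.5, n = 6
h = (b - a)/n = 0.375000

Simpson's rule: (h/3)[f(x₀) + 4f(x₁) + 2f(x₂) + ... + f(xₙ)]

x_0 = 1.2500, f(x_0) = 0.444444, coefficient = 1
x_1 = 1.6250, f(x_1) = 0.380952, coefficient = 4
x_2 = 2.0000, f(x_2) = 0.333333, coefficient = 2
x_3 = 2.3750, f(x_3) = 0.296296, coefficient = 4
x_4 = 2.7500, f(x_4) = 0.266667, coefficient = 2
x_5 = 3.1250, f(x_5) = 0.242424, coefficient = 4
x_6 = 3.5000, f(x_6) = 0.222222, coefficient = 1

I ≈ (0.375000/3) × 5.545358 = 0.693170
Exact value: 0.693147
Error: 0.000023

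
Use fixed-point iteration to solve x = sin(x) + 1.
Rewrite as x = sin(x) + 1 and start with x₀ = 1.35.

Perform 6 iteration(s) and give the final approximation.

Equation: x = sin(x) + 1
Fixed-point form: x = sin(x) + 1
x₀ = 1.35

x_1 = g(1.350000) = 1.975723
x_2 = g(1.975723) = 1.919131
x_3 = g(1.919131) = 1.939942
x_4 = g(1.939942) = 1.932636
x_5 = g(1.932636) = 1.935247
x_6 = g(1.935247) = 1.934320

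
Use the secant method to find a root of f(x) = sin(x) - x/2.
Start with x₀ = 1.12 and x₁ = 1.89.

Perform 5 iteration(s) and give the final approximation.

f(x) = sin(x) - x/2
x₀ = 1.12, x₁ = 1.89

Secant formula: x_{n+1} = x_n - f(x_n)(x_n - x_{n-1})/(f(x_n) - f(x_{n-1}))

Iteration 1:
  f(1.120000) = 0.340100
  f(1.890000) = 0.004486
  x_2 = 1.890000 - 0.004486×(1.890000 - 1.120000)/(0.004486 - 0.340100)
       = 1.900291
Iteration 2:
  f(1.890000) = 0.004486
  f(1.900291) = -0.003940
  x_3 = 1.900291 - (-0.003940)×(1.900291 - 1.890000)/(-0.003940 - 0.004486)
       = 1.895479
Iteration 3:
  f(1.900291) = -0.003940
  f(1.895479) = 0.000012
  x_4 = 1.895479 - 0.000012×(1.895479 - 1.900291)/(0.000012 - (-0.003940))
       = 1.895494
Iteration 4:
  f(1.895479) = 0.000012
  f(1.895494) = 0.000000
  x_5 = 1.895494 - 0.000000×(1.895494 - 1.895479)/(0.000000 - 0.000012)
       = 1.895494
Iteration 5:
  f(1.895494) = 0.000000
  f(1.895494) = 0.000000
  x_6 = 1.895494 - 0.000000×(1.895494 - 1.895494)/(0.000000 - 0.000000)
       = 1.895494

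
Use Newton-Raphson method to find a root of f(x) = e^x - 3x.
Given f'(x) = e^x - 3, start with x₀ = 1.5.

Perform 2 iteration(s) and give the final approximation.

f(x) = e^x - 3x
f'(x) = e^x - 3
x₀ = 1.5

Newton-Raphson formula: x_{n+1} = x_n - f(x_n)/f'(x_n)

Iteration 1:
  f(1.500000) = -0.018311
  f'(1.500000) = 1.481689
  x_1 = 1.500000 - (-0.018311)/1.481689 = 1.512358
Iteration 2:
  f(1.512358) = 0.000344
  f'(1.512358) = 1.537418
  x_2 = 1.512358 - 0.000344/1.537418 = 1.512135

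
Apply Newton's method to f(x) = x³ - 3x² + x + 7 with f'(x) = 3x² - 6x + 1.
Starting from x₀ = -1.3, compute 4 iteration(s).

f(x) = x³ - 3x² + x + 7
f'(x) = 3x² - 6x + 1
x₀ = -1.3

Newton-Raphson formula: x_{n+1} = x_n - f(x_n)/f'(x_n)

Iteration 1:
  f(-1.300000) = -1.567000
  f'(-1.300000) = 13.870000
  x_1 = -1.300000 - (-1.567000)/13.870000 = -1.187022
Iteration 2:
  f(-1.187022) = -0.086629
  f'(-1.187022) = 12.349200
  x_2 = -1.187022 - (-0.086629)/12.349200 = -1.180007
Iteration 3:
  f(-1.180007) = -0.000323
  f'(-1.180007) = 12.257297
  x_3 = -1.180007 - (-0.000323)/12.257297 = -1.179981
Iteration 4:
  f(-1.179981) = 0.000000
  f'(-1.179981) = 12.256952
  x_4 = -1.179981 - 0.000000/12.256952 = -1.179981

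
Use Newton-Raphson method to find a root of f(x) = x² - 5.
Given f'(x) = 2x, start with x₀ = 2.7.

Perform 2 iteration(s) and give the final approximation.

f(x) = x² - 5
f'(x) = 2x
x₀ = 2.7

Newton-Raphson formula: x_{n+1} = x_n - f(x_n)/f'(x_n)

Iteration 1:
  f(2.700000) = 2.290000
  f'(2.700000) = 5.400000
  x_1 = 2.700000 - 2.290000/5.400000 = 2.275926
Iteration 2:
  f(2.275926) = 0.179839
  f'(2.275926) = 4.551852
  x_2 = 2.275926 - 0.179839/4.551852 = 2.236417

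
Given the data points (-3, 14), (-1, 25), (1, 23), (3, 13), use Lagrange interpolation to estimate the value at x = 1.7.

Lagrange interpolation formula:
P(x) = Σ yᵢ × Lᵢ(x)
where Lᵢ(x) = Π_{j≠i} (x - xⱼ)/(xᵢ - xⱼ)

L_0(1.7) = (1.7 - (-1))/(-3 - (-1)) × (1.7 - 1)/(-3 - 1) × (1.7 - 3)/(-3 - 3) = 0.051187
L_1(1.7) = (1.7 - (-3))/(-1 - (-3)) × (1.7 - 1)/(-1 - 1) × (1.7 - 3)/(-1 - 3) = -0.267313
L_2(1.7) = (1.7 - (-3))/(1 - (-3)) × (1.7 - (-1))/(1 - (-1)) × (1.7 - 3)/(1 - 3) = 1.031063
L_3(1.7) = (1.7 - (-3))/(3 - (-3)) × (1.7 - (-1))/(3 - (-1)) × (1.7 - 1)/(3 - 1) = 0.185063

P(1.7) = 14×L_0(1.7) + 25×L_1(1.7) + 23×L_2(1.7) + 13×L_3(1.7)
P(1.7) = 20.154063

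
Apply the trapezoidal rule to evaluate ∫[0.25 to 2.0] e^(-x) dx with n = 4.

f(x) = e^(-x)
a = 0.25, b = 2.0, n = 4
h = (b - a)/n = 0.437500

Trapezoidal rule: (h/2)[f(x₀) + 2f(x₁) + 2f(x₂) + ... + f(xₙ)]

x_0 = 0.2500, f(x_0) = 0.778801, coefficient = 1
x_1 = 0.6875, f(x_1) = 0.502832, coefficient = 2
x_2 = 1.1250, f(x_2) = 0.324652, coefficient = 2
x_3 = 1.5625, f(x_3) = 0.209611, coefficient = 2
x_4 = 2.0000, f(x_4) = 0.135335, coefficient = 1

I ≈ (0.437500/2) × 2.988327 = 0.653697
Exact value: 0.643465
Error: 0.010231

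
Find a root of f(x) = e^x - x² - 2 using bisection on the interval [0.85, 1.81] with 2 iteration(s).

f(x) = e^x - x² - 2
Initial interval: [0.85, 1.81]

Iteration 1:
  c_1 = (0.850000 + 1.810000)/2 = 1.330000
  f(c_1) = f(1.330000) = 0.012143
  f(a) × f(c) < 0, new interval: [0.850000, 1.330000]
Iteration 2:
  c_2 = (0.850000 + 1.330000)/2 = 1.090000
  f(c_2) = f(1.090000) = -0.213826
  f(a) × f(c) ≥ 0, new interval: [1.090000, 1.330000]

After 2 iteration(s), the approximation is c_2 = 1.090000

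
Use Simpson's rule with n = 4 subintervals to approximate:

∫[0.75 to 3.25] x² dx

f(x) = x²
a = 0.75, b = 3.25, n = 4
h = (b - a)/n = 0.625000

Simpson's rule: (h/3)[f(x₀) + 4f(x₁) + 2f(x₂) + ... + f(xₙ)]

x_0 = 0.7500, f(x_0) = 0.562500, coefficient = 1
x_1 = 1.3750, f(x_1) = 1.890625, coefficient = 4
x_2 = 2.0000, f(x_2) = 4.000000, coefficient = 2
x_3 = 2.6250, f(x_3) = 6.890625, coefficient = 4
x_4 = 3.2500, f(x_4) = 10.562500, coefficient = 1

I ≈ (0.625000/3) × 54.250000 = 11.302083
Exact value: 11.302083
Error: 0.000000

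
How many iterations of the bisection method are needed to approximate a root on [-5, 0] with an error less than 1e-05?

We need (b-a)/2^n ≤ 1e-05
(0 - (-5))/2^n ≤ 1e-05
5/2^n ≤ 1e-05
2^n ≥ 500000
n ≥ log₂(500000) = 18.93
n ≥ 19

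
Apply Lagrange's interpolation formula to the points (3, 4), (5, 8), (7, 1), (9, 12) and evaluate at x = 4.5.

Lagrange interpolation formula:
P(x) = Σ yᵢ × Lᵢ(x)
where Lᵢ(x) = Π_{j≠i} (x - xⱼ)/(xᵢ - xⱼ)

L_0(4.5) = (4.5 - 5)/(3 - 5) × (4.5 - 7)/(3 - 7) × (4.5 - 9)/(3 - 9) = 0.117188
L_1(4.5) = (4.5 - 3)/(5 - 3) × (4.5 - 7)/(5 - 7) × (4.5 - 9)/(5 - 9) = 1.054688
L_2(4.5) = (4.5 - 3)/(7 - 3) × (4.5 - 5)/(7 - 5) × (4.5 - 9)/(7 - 9) = -0.210938
L_3(4.5) = (4.5 - 3)/(9 - 3) × (4.5 - 5)/(9 - 5) × (4.5 - 7)/(9 - 7) = 0.039062

P(4.5) = 4×L_0(4.5) + 8×L_1(4.5) + 1×L_2(4.5) + 12×L_3(4.5)
P(4.5) = 9.164062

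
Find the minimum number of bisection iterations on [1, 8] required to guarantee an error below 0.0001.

We need (b-a)/2^n ≤ 0.0001
(8 - 1)/2^n ≤ 0.0001
7/2^n ≤ 0.0001
2^n ≥ 70000
n ≥ log₂(70000) = 16.10
n ≥ 17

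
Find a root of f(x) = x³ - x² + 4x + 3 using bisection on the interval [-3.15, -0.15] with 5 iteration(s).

f(x) = x³ - x² + 4x + 3
Initial interval: [-3.15, -0.15]

Iteration 1:
  c_1 = (-3.150000 + (-0.150000))/2 = -1.650000
  f(c_1) = f(-1.650000) = -10.814625
  f(a) × f(c) ≥ 0, new interval: [-1.650000, -0.150000]
Iteration 2:
  c_2 = (-1.650000 + (-0.150000))/2 = -0.900000
  f(c_2) = f(-0.900000) = -2.139000
  f(a) × f(c) ≥ 0, new interval: [-0.900000, -0.150000]
Iteration 3:
  c_3 = (-0.900000 + (-0.150000))/2 = -0.525000
  f(c_3) = f(-0.525000) = 0.479672
  f(a) × f(c) < 0, new interval: [-0.900000, -0.525000]
Iteration 4:
  c_4 = (-0.900000 + (-0.525000))/2 = -0.712500
  f(c_4) = f(-0.712500) = -0.719361
  f(a) × f(c) ≥ 0, new interval: [-0.712500, -0.525000]
Iteration 5:
  c_5 = (-0.712500 + (-0.525000))/2 = -0.618750
  f(c_5) = f(-0.618750) = -0.094741
  f(a) × f(c) ≥ 0, new interval: [-0.618750, -0.525000]

After 5 iteration(s), the approximation is c_5 = -0.618750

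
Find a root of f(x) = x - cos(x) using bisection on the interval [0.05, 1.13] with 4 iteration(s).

f(x) = x - cos(x)
Initial interval: [0.05, 1.13]

Iteration 1:
  c_1 = (0.050000 + 1.130000)/2 = 0.590000
  f(c_1) = f(0.590000) = -0.240941
  f(a) × f(c) ≥ 0, new interval: [0.590000, 1.130000]
Iteration 2:
  c_2 = (0.590000 + 1.130000)/2 = 0.860000
  f(c_2) = f(0.860000) = 0.207563
  f(a) × f(c) < 0, new interval: [0.590000, 0.860000]
Iteration 3:
  c_3 = (0.590000 + 0.860000)/2 = 0.725000
  f(c_3) = f(0.725000) = -0.023499
  f(a) × f(c) ≥ 0, new interval: [0.725000, 0.860000]
Iteration 4:
  c_4 = (0.725000 + 0.860000)/2 = 0.792500
  f(c_4) = f(0.792500) = 0.090433
  f(a) × f(c) < 0, new interval: [0.725000, 0.792500]

After 4 iteration(s), the approximation is c_4 = 0.792500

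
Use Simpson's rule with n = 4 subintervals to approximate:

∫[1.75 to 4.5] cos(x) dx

f(x) = cos(x)
a = 1.75, b = 4.5, n = 4
h = (b - a)/n = 0.687500

Simpson's rule: (h/3)[f(x₀) + 4f(x₁) + 2f(x₂) + ... + f(xₙ)]

x_0 = 1.7500, f(x_0) = -0.178246, coefficient = 1
x_1 = 2.4375, f(x_1) = -0.762199, coefficient = 4
x_2 = 3.1250, f(x_2) = -0.999862, coefficient = 2
x_3 = 3.8125, f(x_3) = -0.783258, coefficient = 4
x_4 = 4.5000, f(x_4) = -0.210796, coefficient = 1

I ≈ (0.687500/3) × -8.570595 = -1.964095
Exact value: -1.961516
Error: 0.002579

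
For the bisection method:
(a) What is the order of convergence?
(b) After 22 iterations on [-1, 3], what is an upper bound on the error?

(a) Bisection has linear (order 1) convergence; the error is halved each step.

(b) Error bound = (b-a)/2^n = (3 - (-1))/2^{22}
    = 4/2^{22}

(a) 1 (linear); (b) error ≤ 9.54e-07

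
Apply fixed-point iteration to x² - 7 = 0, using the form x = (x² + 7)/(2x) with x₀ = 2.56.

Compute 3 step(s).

Equation: x² - 7 = 0
Fixed-point form: x = (x² + 7)/(2x)
x₀ = 2.56

x_1 = g(2.560000) = 2.647187
x_2 = g(2.647187) = 2.645752
x_3 = g(2.645752) = 2.645751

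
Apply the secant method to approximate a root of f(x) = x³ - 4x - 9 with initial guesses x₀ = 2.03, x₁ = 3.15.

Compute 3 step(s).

f(x) = x³ - 4x - 9
x₀ = 2.03, x₁ = 3.15

Secant formula: x_{n+1} = x_n - f(x_n)(x_n - x_{n-1})/(f(x_n) - f(x_{n-1}))

Iteration 1:
  f(2.030000) = -8.754573
  f(3.150000) = 9.655875
  x_2 = 3.150000 - 9.655875×(3.150000 - 2.030000)/(9.655875 - (-8.754573))
       = 2.562585
Iteration 2:
  f(3.150000) = 9.655875
  f(2.562585) = -2.422255
  x_3 = 2.562585 - (-2.422255)×(2.562585 - 3.150000)/(-2.422255 - 9.655875)
       = 2.680390
Iteration 3:
  f(2.562585) = -2.422255
  f(2.680390) = -0.464321
  x_4 = 2.680390 - (-0.464321)×(2.680390 - 2.562585)/(-0.464321 - (-2.422255))
       = 2.708328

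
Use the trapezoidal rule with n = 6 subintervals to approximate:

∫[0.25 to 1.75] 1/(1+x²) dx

f(x) = 1/(1+x²)
a = 0.25, b = 1.75, n = 6
h = (b - a)/n = 0.250000

Trapezoidal rule: (h/2)[f(x₀) + 2f(x₁) + 2f(x₂) + ... + f(xₙ)]

x_0 = 0.2500, f(x_0) = 0.941176, coefficient = 1
x_1 = 0.5000, f(x_1) = 0.800000, coefficient = 2
x_2 = 0.7500, f(x_2) = 0.640000, coefficient = 2
x_3 = 1.0000, f(x_3) = 0.500000, coefficient = 2
x_4 = 1.2500, f(x_4) = 0.390244, coefficient = 2
x_5 = 1.5000, f(x_5) = 0.307692, coefficient = 2
x_6 = 1.7500, f(x_6) = 0.246154, coefficient = 1

I ≈ (0.250000/2) × 6.463203 = 0.807900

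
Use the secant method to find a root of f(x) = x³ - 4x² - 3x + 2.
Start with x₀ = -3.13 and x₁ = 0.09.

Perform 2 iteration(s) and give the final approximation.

f(x) = x³ - 4x² - 3x + 2
x₀ = -3.13, x₁ = 0.09

Secant formula: x_{n+1} = x_n - f(x_n)(x_n - x_{n-1})/(f(x_n) - f(x_{n-1}))

Iteration 1:
  f(-3.130000) = -58.461897
  f(0.090000) = 1.698329
  x_2 = 0.090000 - 1.698329×(0.090000 - (-3.130000))/(1.698329 - (-58.461897))
       = -0.000901
Iteration 2:
  f(0.090000) = 1.698329
  f(-0.000901) = 2.002699
  x_3 = -0.000901 - 2.002699×(-0.000901 - 0.090000)/(2.002699 - 1.698329)
       = 0.597210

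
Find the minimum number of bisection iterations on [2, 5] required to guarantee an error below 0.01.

We need (b-a)/2^n ≤ 0.01
(5 - 2)/2^n ≤ 0.01
3/2^n ≤ 0.01
2^n ≥ 300
n ≥ log₂(300) = 8.23
n ≥ 9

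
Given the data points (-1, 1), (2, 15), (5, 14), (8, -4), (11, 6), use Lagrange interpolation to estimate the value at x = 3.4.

Lagrange interpolation formula:
P(x) = Σ yᵢ × Lᵢ(x)
where Lᵢ(x) = Π_{j≠i} (x - xⱼ)/(xᵢ - xⱼ)

L_0(3.4) = (3.4 - 2)/(-1 - 2) × (3.4 - 5)/(-1 - 5) × (3.4 - 8)/(-1 - 8) × (3.4 - 11)/(-1 - 11) = -0.040283
L_1(3.4) = (3.4 - (-1))/(2 - (-1)) × (3.4 - 5)/(2 - 5) × (3.4 - 8)/(2 - 8) × (3.4 - 11)/(2 - 11) = 0.506416
L_2(3.4) = (3.4 - (-1))/(5 - (-1)) × (3.4 - 2)/(5 - 2) × (3.4 - 8)/(5 - 8) × (3.4 - 11)/(5 - 11) = 0.664672
L_3(3.4) = (3.4 - (-1))/(8 - (-1)) × (3.4 - 2)/(8 - 2) × (3.4 - 5)/(8 - 5) × (3.4 - 11)/(8 - 11) = -0.154127
L_4(3.4) = (3.4 - (-1))/(11 - (-1)) × (3.4 - 2)/(11 - 2) × (3.4 - 5)/(11 - 5) × (3.4 - 8)/(11 - 8) = 0.023322

P(3.4) = 1×L_0(3.4) + 15×L_1(3.4) + 14×L_2(3.4) + (-4)×L_3(3.4) + 6×L_4(3.4)
P(3.4) = 17.617804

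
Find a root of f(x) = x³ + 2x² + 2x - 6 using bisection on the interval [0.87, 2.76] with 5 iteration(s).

f(x) = x³ + 2x² + 2x - 6
Initial interval: [0.87, 2.76]

Iteration 1:
  c_1 = (0.870000 + 2.760000)/2 = 1.815000
  f(c_1) = f(1.815000) = 10.197468
  f(a) × f(c) < 0, new interval: [0.870000, 1.815000]
Iteration 2:
  c_2 = (0.870000 + 1.815000)/2 = 1.342500
  f(c_2) = f(1.342500) = 2.709209
  f(a) × f(c) < 0, new interval: [0.870000, 1.342500]
Iteration 3:
  c_3 = (0.870000 + 1.342500)/2 = 1.106250
  f(c_3) = f(1.106250) = 0.013895
  f(a) × f(c) < 0, new interval: [0.870000, 1.106250]
Iteration 4:
  c_4 = (0.870000 + 1.106250)/2 = 0.988125
  f(c_4) = f(0.988125) = -1.106172
  f(a) × f(c) ≥ 0, new interval: [0.988125, 1.106250]
Iteration 5:
  c_5 = (0.988125 + 1.106250)/2 = 1.047187
  f(c_5) = f(1.047187) = -0.564074
  f(a) × f(c) ≥ 0, new interval: [1.047187, 1.106250]

After 5 iteration(s), the approximation is c_5 = 1.047187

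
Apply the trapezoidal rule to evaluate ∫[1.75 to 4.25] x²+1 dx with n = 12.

f(x) = x²+1
a = 1.75, b = 4.25, n = 12
h = (b - a)/n = 0.208333

Trapezoidal rule: (h/2)[f(x₀) + 2f(x₁) + 2f(x₂) + ... + f(xₙ)]

x_0 = 1.7500, f(x_0) = 4.062500, coefficient = 1
x_1 = 1.9583, f(x_1) = 4.835069, coefficient = 2
x_2 = 2.1667, f(x_2) = 5.694444, coefficient = 2
x_3 = 2.3750, f(x_3) = 6.640625, coefficient = 2
x_4 = 2.5833, f(x_4) = 7.673611, coefficient = 2
x_5 = 2.7917, f(x_5) = 8.793403, coefficient = 2
x_6 = 3.0000, f(x_6) = 10.000000, coefficient = 2
x_7 = 3.2083, f(x_7) = 11.293403, coefficient = 2
x_8 = 3.4167, f(x_8) = 12.673611, coefficient = 2
x_9 = 3.6250, f(x_9) = 14.140625, coefficient = 2
x_10 = 3.8333, f(x_10) = 15.694444, coefficient = 2
x_11 = 4.0417, f(x_11) = 17.335069, coefficient = 2
x_12 = 4.2500, f(x_12) = 19.062500, coefficient = 1

I ≈ (0.208333/2) × 252.673611 = 26.320168
Exact value: 26.302083
Error: 0.018084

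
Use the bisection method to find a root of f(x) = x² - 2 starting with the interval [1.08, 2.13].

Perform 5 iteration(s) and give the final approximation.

f(x) = x² - 2
Initial interval: [1.08, 2.13]

Iteration 1:
  c_1 = (1.080000 + 2.130000)/2 = 1.605000
  f(c_1) = f(1.605000) = 0.576025
  f(a) × f(c) < 0, new interval: [1.080000, 1.605000]
Iteration 2:
  c_2 = (1.080000 + 1.605000)/2 = 1.342500
  f(c_2) = f(1.342500) = -0.197694
  f(a) × f(c) ≥ 0, new interval: [1.342500, 1.605000]
Iteration 3:
  c_3 = (1.342500 + 1.605000)/2 = 1.473750
  f(c_3) = f(1.473750) = 0.171939
  f(a) × f(c) < 0, new interval: [1.342500, 1.473750]
Iteration 4:
  c_4 = (1.342500 + 1.473750)/2 = 1.408125
  f(c_4) = f(1.408125) = -0.017184
  f(a) × f(c) ≥ 0, new interval: [1.408125, 1.473750]
Iteration 5:
  c_5 = (1.408125 + 1.473750)/2 = 1.440937
  f(c_5) = f(1.440937) = 0.076301
  f(a) × f(c) < 0, new interval: [1.408125, 1.440937]

After 5 iteration(s), the approximation is c_5 = 1.440937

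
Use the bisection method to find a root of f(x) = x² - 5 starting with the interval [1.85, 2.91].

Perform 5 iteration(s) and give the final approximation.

f(x) = x² - 5
Initial interval: [1.85, 2.91]

Iteration 1:
  c_1 = (1.850000 + 2.910000)/2 = 2.380000
  f(c_1) = f(2.380000) = 0.664400
  f(a) × f(c) < 0, new interval: [1.850000, 2.380000]
Iteration 2:
  c_2 = (1.850000 + 2.380000)/2 = 2.115000
  f(c_2) = f(2.115000) = -0.526775
  f(a) × f(c) ≥ 0, new interval: [2.115000, 2.380000]
Iteration 3:
  c_3 = (2.115000 + 2.380000)/2 = 2.247500
  f(c_3) = f(2.247500) = 0.051256
  f(a) × f(c) < 0, new interval: [2.115000, 2.247500]
Iteration 4:
  c_4 = (2.115000 + 2.247500)/2 = 2.181250
  f(c_4) = f(2.181250) = -0.242148
  f(a) × f(c) ≥ 0, new interval: [2.181250, 2.247500]
Iteration 5:
  c_5 = (2.181250 + 2.247500)/2 = 2.214375
  f(c_5) = f(2.214375) = -0.096543
  f(a) × f(c) ≥ 0, new interval: [2.214375, 2.247500]

After 5 iteration(s), the approximation is c_5 = 2.214375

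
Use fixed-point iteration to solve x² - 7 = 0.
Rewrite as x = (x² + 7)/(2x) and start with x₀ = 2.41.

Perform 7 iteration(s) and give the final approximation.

Equation: x² - 7 = 0
Fixed-point form: x = (x² + 7)/(2x)
x₀ = 2.41

x_1 = g(2.410000) = 2.657282
x_2 = g(2.657282) = 2.645776
x_3 = g(2.645776) = 2.645751
x_4 = g(2.645751) = 2.645751
x_5 = g(2.645751) = 2.645751
x_6 = g(2.645751) = 2.645751
x_7 = g(2.645751) = 2.645751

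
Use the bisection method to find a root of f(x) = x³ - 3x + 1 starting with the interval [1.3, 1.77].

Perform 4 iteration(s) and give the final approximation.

f(x) = x³ - 3x + 1
Initial interval: [1.3, 1.77]

Iteration 1:
  c_1 = (1.300000 + 1.770000)/2 = 1.535000
  f(c_1) = f(1.535000) = 0.011805
  f(a) × f(c) < 0, new interval: [1.300000, 1.535000]
Iteration 2:
  c_2 = (1.300000 + 1.535000)/2 = 1.417500
  f(c_2) = f(1.417500) = -0.404308
  f(a) × f(c) ≥ 0, new interval: [1.417500, 1.535000]
Iteration 3:
  c_3 = (1.417500 + 1.535000)/2 = 1.476250
  f(c_3) = f(1.476250) = -0.211538
  f(a) × f(c) ≥ 0, new interval: [1.476250, 1.535000]
Iteration 4:
  c_4 = (1.476250 + 1.535000)/2 = 1.505625
  f(c_4) = f(1.505625) = -0.103764
  f(a) × f(c) ≥ 0, new interval: [1.505625, 1.535000]

After 4 iteration(s), the approximation is c_4 = 1.505625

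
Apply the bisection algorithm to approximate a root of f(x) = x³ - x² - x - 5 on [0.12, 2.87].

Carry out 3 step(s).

f(x) = x³ - x² - x - 5
Initial interval: [0.12, 2.87]

Iteration 1:
  c_1 = (0.120000 + 2.870000)/2 = 1.495000
  f(c_1) = f(1.495000) = -5.388663
  f(a) × f(c) ≥ 0, new interval: [1.495000, 2.870000]
Iteration 2:
  c_2 = (1.495000 + 2.870000)/2 = 2.182500
  f(c_2) = f(2.182500) = -1.549890
  f(a) × f(c) ≥ 0, new interval: [2.182500, 2.870000]
Iteration 3:
  c_3 = (2.182500 + 2.870000)/2 = 2.526250
  f(c_3) = f(2.526250) = 2.214184
  f(a) × f(c) < 0, new interval: [2.182500, 2.526250]

After 3 iteration(s), the approximation is c_3 = 2.526250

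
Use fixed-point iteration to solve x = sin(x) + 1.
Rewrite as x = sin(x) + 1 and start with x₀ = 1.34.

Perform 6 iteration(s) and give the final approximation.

Equation: x = sin(x) + 1
Fixed-point form: x = sin(x) + 1
x₀ = 1.34

x_1 = g(1.340000) = 1.973485
x_2 = g(1.973485) = 1.920011
x_3 = g(1.920011) = 1.939642
x_4 = g(1.939642) = 1.932744
x_5 = g(1.932744) = 1.935209
x_6 = g(1.935209) = 1.934333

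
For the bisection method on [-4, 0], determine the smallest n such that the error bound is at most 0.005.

We need (b-a)/2^n ≤ 0.005
(0 - (-4))/2^n ≤ 0.005
4/2^n ≤ 0.005
2^n ≥ 800
n ≥ log₂(800) = 9.64
n ≥ 10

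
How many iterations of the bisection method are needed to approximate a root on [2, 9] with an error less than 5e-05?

We need (b-a)/2^n ≤ 5e-05
(9 - 2)/2^n ≤ 5e-05
7/2^n ≤ 5e-05
2^n ≥ 140000
n ≥ log₂(140000) = 17.10
n ≥ 18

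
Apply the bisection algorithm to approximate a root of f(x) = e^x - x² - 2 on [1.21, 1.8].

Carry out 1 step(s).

f(x) = e^x - x² - 2
Initial interval: [1.21, 1.8]

Iteration 1:
  c_1 = (1.210000 + 1.800000)/2 = 1.505000
  f(c_1) = f(1.505000) = 0.239129
  f(a) × f(c) < 0, new interval: [1.210000, 1.505000]

After 1 iteration(s), the approximation is c_1 = 1.505000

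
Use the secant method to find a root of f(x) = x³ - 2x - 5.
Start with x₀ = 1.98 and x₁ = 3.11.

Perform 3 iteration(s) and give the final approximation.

f(x) = x³ - 2x - 5
x₀ = 1.98, x₁ = 3.11

Secant formula: x_{n+1} = x_n - f(x_n)(x_n - x_{n-1})/(f(x_n) - f(x_{n-1}))

Iteration 1:
  f(1.980000) = -1.197608
  f(3.110000) = 18.860231
  x_2 = 3.110000 - 18.860231×(3.110000 - 1.980000)/(18.860231 - (-1.197608))
       = 2.047470
Iteration 2:
  f(3.110000) = 18.860231
  f(2.047470) = -0.511675
  x_3 = 2.047470 - (-0.511675)×(2.047470 - 3.110000)/(-0.511675 - 18.860231)
       = 2.075535
Iteration 3:
  f(2.047470) = -0.511675
  f(2.075535) = -0.209990
  x_4 = 2.075535 - (-0.209990)×(2.075535 - 2.047470)/(-0.209990 - (-0.511675))
       = 2.095069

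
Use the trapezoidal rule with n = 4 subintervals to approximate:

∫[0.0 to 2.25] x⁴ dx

f(x) = x⁴
a = 0.0, b = 2.25, n = 4
h = (b - a)/n = 0.562500

Trapezoidal rule: (h/2)[f(x₀) + 2f(x₁) + 2f(x₂) + ... + f(xₙ)]

x_0 = 0.0000, f(x_0) = 0.000000, coefficient = 1
x_1 = 0.5625, f(x_1) = 0.100113, coefficient = 2
x_2 = 1.1250, f(x_2) = 1.601807, coefficient = 2
x_3 = 1.6875, f(x_3) = 8.109146, coefficient = 2
x_4 = 2.2500, f(x_4) = 25.628906, coefficient = 1

I ≈ (0.562500/2) × 45.251038 = 12.726854
Exact value: 11.533008
Error: 1.193847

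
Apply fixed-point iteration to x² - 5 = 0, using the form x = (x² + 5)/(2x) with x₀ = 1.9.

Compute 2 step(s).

Equation: x² - 5 = 0
Fixed-point form: x = (x² + 5)/(2x)
x₀ = 1.9

x_1 = g(1.900000) = 2.265789
x_2 = g(2.265789) = 2.236263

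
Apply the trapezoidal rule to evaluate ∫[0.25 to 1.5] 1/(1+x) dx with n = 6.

f(x) = 1/(1+x)
a = 0.25, b = 1.5, n = 6
h = (b - a)/n = 0.208333

Trapezoidal rule: (h/2)[f(x₀) + 2f(x₁) + 2f(x₂) + ... + f(xₙ)]

x_0 = 0.2500, f(x_0) = 0.800000, coefficient = 1
x_1 = 0.4583, f(x_1) = 0.685714, coefficient = 2
x_2 = 0.6667, f(x_2) = 0.600000, coefficient = 2
x_3 = 0.8750, f(x_3) = 0.533333, coefficient = 2
x_4 = 1.0833, f(x_4) = 0.480000, coefficient = 2
x_5 = 1.2917, f(x_5) = 0.436364, coefficient = 2
x_6 = 1.5000, f(x_6) = 0.400000, coefficient = 1

I ≈ (0.208333/2) × 6.670823 = 0.694877
Exact value: 0.693147
Error: 0.001730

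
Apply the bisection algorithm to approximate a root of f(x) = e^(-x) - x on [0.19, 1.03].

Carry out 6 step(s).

f(x) = e^(-x) - x
Initial interval: [0.19, 1.03]

Iteration 1:
  c_1 = (0.190000 + 1.030000)/2 = 0.610000
  f(c_1) = f(0.610000) = -0.066649
  f(a) × f(c) < 0, new interval: [0.190000, 0.610000]
Iteration 2:
  c_2 = (0.190000 + 0.610000)/2 = 0.400000
  f(c_2) = f(0.400000) = 0.270320
  f(a) × f(c) ≥ 0, new interval: [0.400000, 0.610000]
Iteration 3:
  c_3 = (0.400000 + 0.610000)/2 = 0.505000
  f(c_3) = f(0.505000) = 0.098506
  f(a) × f(c) ≥ 0, new interval: [0.505000, 0.610000]
Iteration 4:
  c_4 = (0.505000 + 0.610000)/2 = 0.557500
  f(c_4) = f(0.557500) = 0.015139
  f(a) × f(c) ≥ 0, new interval: [0.557500, 0.610000]
Iteration 5:
  c_5 = (0.557500 + 0.610000)/2 = 0.583750
  f(c_5) = f(0.583750) = -0.025947
  f(a) × f(c) < 0, new interval: [0.557500, 0.583750]
Iteration 6:
  c_6 = (0.557500 + 0.583750)/2 = 0.570625
  f(c_6) = f(0.570625) = -0.005453
  f(a) × f(c) < 0, new interval: [0.557500, 0.570625]

After 6 iteration(s), the approximation is c_6 = 0.570625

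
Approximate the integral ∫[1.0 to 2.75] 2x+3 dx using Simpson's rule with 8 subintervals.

f(x) = 2x+3
a = 1.0, b = 2.75, n = 8
h = (b - a)/n = 0.218750

Simpson's rule: (h/3)[f(x₀) + 4f(x₁) + 2f(x₂) + ... + f(xₙ)]

x_0 = 1.0000, f(x_0) = 5.000000, coefficient = 1
x_1 = 1.2188, f(x_1) = 5.437500, coefficient = 4
x_2 = 1.4375, f(x_2) = 5.875000, coefficient = 2
x_3 = 1.6562, f(x_3) = 6.312500, coefficient = 4
x_4 = 1.8750, f(x_4) = 6.750000, coefficient = 2
x_5 = 2.0938, f(x_5) = 7.187500, coefficient = 4
x_6 = 2.3125, f(x_6) = 7.625000, coefficient = 2
x_7 = 2.5312, f(x_7) = 8.062500, coefficient = 4
x_8 = 2.7500, f(x_8) = 8.500000, coefficient = 1

I ≈ (0.218750/3) × 162.000000 = 11.812500
Exact value: 11.812500
Error: 0.000000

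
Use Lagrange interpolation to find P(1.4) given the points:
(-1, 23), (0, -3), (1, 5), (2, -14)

Lagrange interpolation formula:
P(x) = Σ yᵢ × Lᵢ(x)
where Lᵢ(x) = Π_{j≠i} (x - xⱼ)/(xᵢ - xⱼ)

L_0(1.4) = (1.4 - 0)/(-1 - 0) × (1.4 - 1)/(-1 - 1) × (1.4 - 2)/(-1 - 2) = 0.056000
L_1(1.4) = (1.4 - (-1))/(0 - (-1)) × (1.4 - 1)/(0 - 1) × (1.4 - 2)/(0 - 2) = -0.288000
L_2(1.4) = (1.4 - (-1))/(1 - (-1)) × (1.4 - 0)/(1 - 0) × (1.4 - 2)/(1 - 2) = 1.008000
L_3(1.4) = (1.4 - (-1))/(2 - (-1)) × (1.4 - 0)/(2 - 0) × (1.4 - 1)/(2 - 1) = 0.224000

P(1.4) = 23×L_0(1.4) + (-3)×L_1(1.4) + 5×L_2(1.4) + (-14)×L_3(1.4)
P(1.4) = 4.056000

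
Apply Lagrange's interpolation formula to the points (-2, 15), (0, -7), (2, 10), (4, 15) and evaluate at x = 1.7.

Lagrange interpolation formula:
P(x) = Σ yᵢ × Lᵢ(x)
where Lᵢ(x) = Π_{j≠i} (x - xⱼ)/(xᵢ - xⱼ)

L_0(1.7) = (1.7 - 0)/(-2 - 0) × (1.7 - 2)/(-2 - 2) × (1.7 - 4)/(-2 - 4) = -0.024437
L_1(1.7) = (1.7 - (-2))/(0 - (-2)) × (1.7 - 2)/(0 - 2) × (1.7 - 4)/(0 - 4) = 0.159563
L_2(1.7) = (1.7 - (-2))/(2 - (-2)) × (1.7 - 0)/(2 - 0) × (1.7 - 4)/(2 - 4) = 0.904187
L_3(1.7) = (1.7 - (-2))/(4 - (-2)) × (1.7 - 0)/(4 - 0) × (1.7 - 2)/(4 - 2) = -0.039313

P(1.7) = 15×L_0(1.7) + (-7)×L_1(1.7) + 10×L_2(1.7) + 15×L_3(1.7)
P(1.7) = 6.968687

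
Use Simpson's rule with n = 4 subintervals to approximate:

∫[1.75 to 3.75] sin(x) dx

f(x) = sin(x)
a = 1.75, b = 3.75, n = 4
h = (b - a)/n = 0.500000

Simpson's rule: (h/3)[f(x₀) + 4f(x₁) + 2f(x₂) + ... + f(xₙ)]

x_0 = 1.7500, f(x_0) = 0.983986, coefficient = 1
x_1 = 2.2500, f(x_1) = 0.778073, coefficient = 4
x_2 = 2.7500, f(x_2) = 0.381661, coefficient = 2
x_3 = 3.2500, f(x_3) = -0.108195, coefficient = 4
x_4 = 3.7500, f(x_4) = -0.571561, coefficient = 1

I ≈ (0.500000/3) × 3.855259 = 0.642543
Exact value: 0.642313
Error: 0.000230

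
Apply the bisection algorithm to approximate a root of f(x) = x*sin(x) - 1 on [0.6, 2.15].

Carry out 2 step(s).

f(x) = x*sin(x) - 1
Initial interval: [0.6, 2.15]

Iteration 1:
  c_1 = (0.600000 + 2.150000)/2 = 1.375000
  f(c_1) = f(1.375000) = 0.348728
  f(a) × f(c) < 0, new interval: [0.600000, 1.375000]
Iteration 2:
  c_2 = (0.600000 + 1.375000)/2 = 0.987500
  f(c_2) = f(0.987500) = -0.175782
  f(a) × f(c) ≥ 0, new interval: [0.987500, 1.375000]

After 2 iteration(s), the approximation is c_2 = 0.987500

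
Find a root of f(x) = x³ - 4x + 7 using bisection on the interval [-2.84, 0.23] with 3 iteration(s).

f(x) = x³ - 4x + 7
Initial interval: [-2.84, 0.23]

Iteration 1:
  c_1 = (-2.840000 + 0.230000)/2 = -1.305000
  f(c_1) = f(-1.305000) = 9.997552
  f(a) × f(c) < 0, new interval: [-2.840000, -1.305000]
Iteration 2:
  c_2 = (-2.840000 + (-1.305000))/2 = -2.072500
  f(c_2) = f(-2.072500) = 6.388081
  f(a) × f(c) < 0, new interval: [-2.840000, -2.072500]
Iteration 3:
  c_3 = (-2.840000 + (-2.072500))/2 = -2.456250
  f(c_3) = f(-2.456250) = 2.006041
  f(a) × f(c) < 0, new interval: [-2.840000, -2.456250]

After 3 iteration(s), the approximation is c_3 = -2.456250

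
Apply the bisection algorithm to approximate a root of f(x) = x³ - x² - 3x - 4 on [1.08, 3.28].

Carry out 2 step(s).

f(x) = x³ - x² - 3x - 4
Initial interval: [1.08, 3.28]

Iteration 1:
  c_1 = (1.080000 + 3.280000)/2 = 2.180000
  f(c_1) = f(2.180000) = -4.932168
  f(a) × f(c) ≥ 0, new interval: [2.180000, 3.280000]
Iteration 2:
  c_2 = (2.180000 + 3.280000)/2 = 2.730000
  f(c_2) = f(2.730000) = 0.703517
  f(a) × f(c) < 0, new interval: [2.180000, 2.730000]

After 2 iteration(s), the approximation is c_2 = 2.730000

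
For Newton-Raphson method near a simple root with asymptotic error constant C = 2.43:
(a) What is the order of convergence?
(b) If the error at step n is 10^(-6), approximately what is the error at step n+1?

(a) Newton-Raphson has quadratic (order 2) convergence near simple roots.
    This means |e_{n+1}| ≈ C|e_n|².

(b) With |e_n| = 10^(-6) and C = 2.43:
    |e_{n+1}| ≈ 2.43 × (10^(-6))² = 2.43 × 10^(-12)

(a) 2 (quadratic); (b) |e_{n+1}| ≈ 2.430e-12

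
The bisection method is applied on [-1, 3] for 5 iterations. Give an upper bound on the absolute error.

Bisection error bound: |error| ≤ (b-a)/2^n
|error| ≤ (3 - (-1))/2^5 = 4/2^5
|error| ≤ 0.1250000000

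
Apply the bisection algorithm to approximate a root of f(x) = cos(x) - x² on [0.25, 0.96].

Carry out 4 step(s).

f(x) = cos(x) - x²
Initial interval: [0.25, 0.96]

Iteration 1:
  c_1 = (0.250000 + 0.960000)/2 = 0.605000
  f(c_1) = f(0.605000) = 0.456477
  f(a) × f(c) ≥ 0, new interval: [0.605000, 0.960000]
Iteration 2:
  c_2 = (0.605000 + 0.960000)/2 = 0.782500
  f(c_2) = f(0.782500) = 0.096847
  f(a) × f(c) ≥ 0, new interval: [0.782500, 0.960000]
Iteration 3:
  c_3 = (0.782500 + 0.960000)/2 = 0.871250
  f(c_3) = f(0.871250) = -0.115206
  f(a) × f(c) < 0, new interval: [0.782500, 0.871250]
Iteration 4:
  c_4 = (0.782500 + 0.871250)/2 = 0.826875
  f(c_4) = f(0.826875) = -0.006544
  f(a) × f(c) < 0, new interval: [0.782500, 0.826875]

After 4 iteration(s), the approximation is c_4 = 0.826875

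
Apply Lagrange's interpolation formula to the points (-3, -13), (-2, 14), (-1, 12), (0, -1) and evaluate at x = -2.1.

Lagrange interpolation formula:
P(x) = Σ yᵢ × Lᵢ(x)
where Lᵢ(x) = Π_{j≠i} (x - xⱼ)/(xᵢ - xⱼ)

L_0(-2.1) = (-2.1 - (-2))/(-3 - (-2)) × (-2.1 - (-1))/(-3 - (-1)) × (-2.1 - 0)/(-3 - 0) = 0.038500
L_1(-2.1) = (-2.1 - (-3))/(-2 - (-3)) × (-2.1 - (-1))/(-2 - (-1)) × (-2.1 - 0)/(-2 - 0) = 1.039500
L_2(-2.1) = (-2.1 - (-3))/(-1 - (-3)) × (-2.1 - (-2))/(-1 - (-2)) × (-2.1 - 0)/(-1 - 0) = -0.094500
L_3(-2.1) = (-2.1 - (-3))/(0 - (-3)) × (-2.1 - (-2))/(0 - (-2)) × (-2.1 - (-1))/(0 - (-1)) = 0.016500

P(-2.1) = (-13)×L_0(-2.1) + 14×L_1(-2.1) + 12×L_2(-2.1) + (-1)×L_3(-2.1)
P(-2.1) = 12.902000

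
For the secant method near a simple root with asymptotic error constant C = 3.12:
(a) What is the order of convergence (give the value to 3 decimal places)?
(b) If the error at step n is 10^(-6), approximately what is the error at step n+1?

(a) Secant method has superlinear convergence with order φ = (1+√5)/2 ≈ 1.618.
    This means |e_{n+1}| ≈ C|e_n|^1.618.

(b) With |e_n| = 10^(-6) and C = 3.12:
    |e_{n+1}| ≈ 3.12 × (10^(-6))^1.618 = 3.12 × 10^(-9.71)

(a) ≈ 1.618 (golden ratio); (b) |e_{n+1}| ≈ 6.109e-10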